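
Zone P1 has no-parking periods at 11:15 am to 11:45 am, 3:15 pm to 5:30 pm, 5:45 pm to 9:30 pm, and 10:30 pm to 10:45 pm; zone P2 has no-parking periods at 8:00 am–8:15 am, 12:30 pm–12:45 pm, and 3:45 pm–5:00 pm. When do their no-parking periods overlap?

11:15 am-11:45 am meets no B interval.
3:15 pm-5:30 pm ∩ B → 3:45 pm-5:00 pm.
5:45 pm-9:30 pm meets no B interval.
10:30 pm-10:45 pm meets no B interval.

3:45 pm-5:00 pm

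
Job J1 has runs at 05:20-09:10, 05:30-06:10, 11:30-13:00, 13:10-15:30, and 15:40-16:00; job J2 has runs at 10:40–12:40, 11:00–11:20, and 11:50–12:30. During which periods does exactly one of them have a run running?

05:20–09:10, 10:40–11:30, 12:40–13:00, 13:10–15:30, 15:40–16:00

A, merged: 05:20–09:10, 11:30–13:00, 13:10–15:30, 15:40–16:00.
B, merged: 10:40–12:40.
A but not B: 05:20–09:10, 12:40–13:00, 13:10–15:30, 15:40–16:00.
B but not A: 10:40–11:30.
Combining gives A △ B.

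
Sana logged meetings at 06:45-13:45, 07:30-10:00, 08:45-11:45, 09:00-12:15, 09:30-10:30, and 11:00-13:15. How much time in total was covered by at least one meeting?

Merged: 06:45–13:45.
Length: 7 h.

7 h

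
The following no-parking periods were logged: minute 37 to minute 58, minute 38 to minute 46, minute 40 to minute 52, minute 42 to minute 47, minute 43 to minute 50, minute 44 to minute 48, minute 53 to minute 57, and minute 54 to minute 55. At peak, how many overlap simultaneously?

Walk the sorted start/end points keeping a running depth.
The depth first hits 6 at minute 44.

6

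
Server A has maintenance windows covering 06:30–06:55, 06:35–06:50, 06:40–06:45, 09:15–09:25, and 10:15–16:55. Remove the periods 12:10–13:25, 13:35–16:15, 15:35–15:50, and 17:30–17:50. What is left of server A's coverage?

06:30–06:55, 09:15–09:25, 10:15–12:10, 13:25–13:35, 16:15–16:55

Merge the first list: 06:30–06:55, 09:15–09:25, 10:15–16:55.
Merge the second list: 12:10–13:25, 13:35–16:15, 17:30–17:50.
06:30–06:55: no B overlap → unchanged.
09:15–09:25: no B overlap → unchanged.
10:15–16:55 minus B → 10:15–12:10, 13:25–13:35, 16:15–16:55.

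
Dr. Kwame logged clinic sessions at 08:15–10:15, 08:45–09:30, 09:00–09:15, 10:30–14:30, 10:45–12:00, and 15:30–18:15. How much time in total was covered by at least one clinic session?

8 h 45 min

Merged: 08:15–10:15, 10:30–14:30, 15:30–18:15.
Lengths: 2 h + 4 h + 2 h 45 min = 8 h 45 min.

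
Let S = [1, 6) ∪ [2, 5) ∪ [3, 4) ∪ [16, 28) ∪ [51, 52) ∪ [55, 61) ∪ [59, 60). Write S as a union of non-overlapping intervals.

[2, 5) overlaps/touches [1, 6) → extend to [1, 6).
[3, 4) overlaps/touches [1, 6) → extend to [1, 6).
[16, 28) is disjoint → start new block.
[51, 52) is disjoint → start new block.
[55, 61) is disjoint → start new block.
[59, 60) overlaps/touches [55, 61) → extend to [55, 61).

[1, 6) ∪ [16, 28) ∪ [51, 52) ∪ [55, 61)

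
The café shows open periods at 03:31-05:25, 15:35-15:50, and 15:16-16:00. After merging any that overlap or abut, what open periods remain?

03:31-05:25, 15:16-16:00

Sort by start: 03:31-05:25, 15:16-16:00, 15:35-15:50.
15:16-16:00 is disjoint → start new block.
15:35-15:50 overlaps/touches 15:16-16:00 → extend to 15:16-16:00.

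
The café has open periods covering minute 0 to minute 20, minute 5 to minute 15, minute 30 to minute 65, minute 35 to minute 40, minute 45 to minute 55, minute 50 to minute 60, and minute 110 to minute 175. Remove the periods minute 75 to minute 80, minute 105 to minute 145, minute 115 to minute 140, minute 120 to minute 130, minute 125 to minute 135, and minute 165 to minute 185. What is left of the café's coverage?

minute 0 to minute 20, minute 30 to minute 65, minute 145 to minute 165

A, merged: minute 0 to minute 20, minute 30 to minute 65, minute 110 to minute 175.
B, merged: minute 75 to minute 80, minute 105 to minute 145, minute 165 to minute 185.
minute 0 to minute 20: no B overlap → unchanged.
minute 30 to minute 65: no B overlap → unchanged.
minute 110 to minute 175 minus B → minute 145 to minute 165.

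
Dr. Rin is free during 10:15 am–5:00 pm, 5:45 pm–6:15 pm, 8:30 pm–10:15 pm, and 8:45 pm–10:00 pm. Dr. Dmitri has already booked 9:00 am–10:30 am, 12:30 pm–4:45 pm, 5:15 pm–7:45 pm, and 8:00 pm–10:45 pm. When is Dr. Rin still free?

Merge the first list: 10:15 am-5:00 pm, 5:45 pm-6:15 pm, 8:30 pm-10:15 pm.
10:15 am-5:00 pm with B removed leaves 10:30 am-12:30 pm, 4:45 pm-5:00 pm.
5:45 pm-6:15 pm lies entirely inside B → drops out.
8:30 pm-10:15 pm lies entirely inside B → drops out.

10:30 am-12:30 pm, 4:45 pm-5:00 pm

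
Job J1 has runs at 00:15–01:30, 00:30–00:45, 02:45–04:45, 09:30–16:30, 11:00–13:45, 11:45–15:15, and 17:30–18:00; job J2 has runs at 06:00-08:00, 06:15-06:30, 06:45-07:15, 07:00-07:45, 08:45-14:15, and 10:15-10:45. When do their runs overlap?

First set merges to 00:15–01:30, 02:45–04:45, 09:30–16:30, 17:30–18:00.
Second set merges to 06:00–08:00, 08:45–14:15.
00:15–01:30 meets no B interval.
02:45–04:45 meets no B interval.
09:30–16:30 ∩ B → 09:30–14:15.
17:30–18:00 meets no B interval.

09:30–14:15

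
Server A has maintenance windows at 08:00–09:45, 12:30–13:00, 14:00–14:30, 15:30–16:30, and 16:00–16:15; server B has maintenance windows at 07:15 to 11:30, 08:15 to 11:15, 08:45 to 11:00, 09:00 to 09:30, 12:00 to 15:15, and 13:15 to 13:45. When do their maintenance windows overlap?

08:00-09:45, 12:30-13:00, 14:00-14:30

Merge the first list: 08:00-09:45, 12:30-13:00, 14:00-14:30, 15:30-16:30.
Merge the second list: 07:15-11:30, 12:00-15:15.
08:00-09:45 meets the second set on 08:00-09:45.
12:30-13:00 meets the second set on 12:30-13:00.
14:00-14:30 meets the second set on 14:00-14:30.
15:30-16:30: no overlap with the second set.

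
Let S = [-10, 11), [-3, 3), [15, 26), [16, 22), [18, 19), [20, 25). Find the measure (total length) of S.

Merged: [-10, 11), [15, 26).
Lengths: 21 + 11 = 32.

32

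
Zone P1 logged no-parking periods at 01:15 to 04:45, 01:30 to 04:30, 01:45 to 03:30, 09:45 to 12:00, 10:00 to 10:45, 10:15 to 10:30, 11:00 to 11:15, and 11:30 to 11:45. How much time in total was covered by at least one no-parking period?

Merged: 01:15–04:45, 09:45–12:00.
Lengths: 3 h 30 min + 2 h 15 min = 5 h 45 min.

5 h 45 min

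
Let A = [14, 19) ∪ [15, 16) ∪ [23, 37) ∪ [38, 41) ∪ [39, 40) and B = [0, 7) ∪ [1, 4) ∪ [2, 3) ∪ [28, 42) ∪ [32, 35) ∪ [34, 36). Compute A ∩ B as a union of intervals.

First set merges to [14, 19), [23, 37), [38, 41).
Second set merges to [0, 7), [28, 42).
[14, 19) falls entirely outside B.
[23, 37) overlaps B on [28, 37).
[38, 41) overlaps B on [38, 41).

[28, 37) ∪ [38, 41)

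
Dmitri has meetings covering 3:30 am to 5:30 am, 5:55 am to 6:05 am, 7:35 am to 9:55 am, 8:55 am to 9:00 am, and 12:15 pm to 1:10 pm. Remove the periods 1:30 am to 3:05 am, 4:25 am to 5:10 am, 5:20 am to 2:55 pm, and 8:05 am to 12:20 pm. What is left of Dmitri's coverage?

First set merges to 3:30 am–5:30 am, 5:55 am–6:05 am, 7:35 am–9:55 am, 12:15 pm–1:10 pm.
Second set merges to 1:30 am–3:05 am, 4:25 am–5:10 am, 5:20 am–2:55 pm.
3:30 am–5:30 am with B removed leaves 3:30 am–4:25 am, 5:10 am–5:20 am.
5:55 am–6:05 am lies entirely inside B → drops out.
7:35 am–9:55 am lies entirely inside B → drops out.
12:15 pm–1:10 pm lies entirely inside B → drops out.

3:30 am–4:25 am, 5:10 am–5:20 am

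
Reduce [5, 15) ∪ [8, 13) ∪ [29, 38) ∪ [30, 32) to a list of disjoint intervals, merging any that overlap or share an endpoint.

[5, 15) ∪ [29, 38)

[8, 13) overlaps/touches [5, 15) → extend to [5, 15).
[29, 38) is disjoint → start new block.
[30, 32) overlaps/touches [29, 38) → extend to [29, 38).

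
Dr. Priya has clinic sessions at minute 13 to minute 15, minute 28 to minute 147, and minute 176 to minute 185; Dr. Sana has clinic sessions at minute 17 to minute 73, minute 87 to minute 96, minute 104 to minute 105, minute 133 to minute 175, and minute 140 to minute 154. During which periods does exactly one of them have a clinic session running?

minute 13 to minute 15, minute 17 to minute 28, minute 73 to minute 87, minute 96 to minute 104, minute 105 to minute 133, minute 147 to minute 175, minute 176 to minute 185

B, merged: minute 17 to minute 73, minute 87 to minute 96, minute 104 to minute 105, minute 133 to minute 175.
Only in the first: minute 13 to minute 15, minute 73 to minute 87, minute 96 to minute 104, minute 105 to minute 133, minute 176 to minute 185.
Only in the second: minute 17 to minute 28, minute 147 to minute 175.
Together these are the periods covered by exactly one.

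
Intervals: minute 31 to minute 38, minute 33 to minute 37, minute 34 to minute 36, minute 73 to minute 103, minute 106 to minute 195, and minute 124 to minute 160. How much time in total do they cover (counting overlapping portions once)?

Merged: minute 31 to minute 38, minute 73 to minute 103, minute 106 to minute 195.
Lengths: 7 minutes + 30 minutes + 89 minutes = 126 minutes.

126 minutes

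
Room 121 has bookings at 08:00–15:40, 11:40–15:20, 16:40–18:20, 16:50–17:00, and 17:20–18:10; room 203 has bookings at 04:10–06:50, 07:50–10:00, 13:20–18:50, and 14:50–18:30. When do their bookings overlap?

08:00–10:00, 13:20–15:40, 16:40–18:20

A, merged: 08:00–15:40, 16:40–18:20.
B, merged: 04:10–06:50, 07:50–10:00, 13:20–18:50.
08:00–15:40 meets the second set on 08:00–10:00, 13:20–15:40.
16:40–18:20 meets the second set on 16:40–18:20.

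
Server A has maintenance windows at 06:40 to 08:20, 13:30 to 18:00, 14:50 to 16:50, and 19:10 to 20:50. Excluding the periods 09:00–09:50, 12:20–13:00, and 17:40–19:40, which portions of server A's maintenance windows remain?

First set merges to 06:40-08:20, 13:30-18:00, 19:10-20:50.
06:40-08:20 is untouched.
13:30-18:00 with B removed leaves 13:30-17:40.
19:10-20:50 with B removed leaves 19:40-20:50.

06:40-08:20, 13:30-17:40, 19:40-20:50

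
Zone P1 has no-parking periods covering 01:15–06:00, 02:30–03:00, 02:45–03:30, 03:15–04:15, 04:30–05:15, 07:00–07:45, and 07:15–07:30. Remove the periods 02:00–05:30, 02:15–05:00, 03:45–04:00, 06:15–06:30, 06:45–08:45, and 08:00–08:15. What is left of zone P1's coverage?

01:15-02:00, 05:30-06:00

Merge the first list: 01:15-06:00, 07:00-07:45.
Merge the second list: 02:00-05:30, 06:15-06:30, 06:45-08:45.
01:15-06:00 minus B → 01:15-02:00, 05:30-06:00.
07:00-07:45: fully covered by B → removed.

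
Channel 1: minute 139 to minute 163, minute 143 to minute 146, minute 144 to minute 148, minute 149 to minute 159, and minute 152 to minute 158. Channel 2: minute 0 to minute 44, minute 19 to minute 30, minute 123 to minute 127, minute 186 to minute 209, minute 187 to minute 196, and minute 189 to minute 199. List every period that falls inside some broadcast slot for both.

Merge the first list: minute 139 to minute 163.
Merge the second list: minute 0 to minute 44, minute 123 to minute 127, minute 186 to minute 209.
minute 139 to minute 163: no overlap with the second set.
No overlap.

none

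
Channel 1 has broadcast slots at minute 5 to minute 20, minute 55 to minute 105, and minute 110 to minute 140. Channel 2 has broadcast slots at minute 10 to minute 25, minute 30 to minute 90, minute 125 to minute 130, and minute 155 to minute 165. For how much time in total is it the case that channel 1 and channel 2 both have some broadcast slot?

A ∩ B = minute 10 to minute 20, minute 55 to minute 90, minute 125 to minute 130.
Total: 10 minutes + 35 minutes + 5 minutes = 50 minutes.

50 minutes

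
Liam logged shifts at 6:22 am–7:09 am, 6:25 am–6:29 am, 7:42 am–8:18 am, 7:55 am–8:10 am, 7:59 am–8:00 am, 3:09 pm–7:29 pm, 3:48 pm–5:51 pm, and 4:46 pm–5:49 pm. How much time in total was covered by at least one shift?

5 h 43 min

Merged: 6:22 am-7:09 am, 7:42 am-8:18 am, 3:09 pm-7:29 pm.
Lengths: 47 min + 36 min + 4 h 20 min = 5 h 43 min.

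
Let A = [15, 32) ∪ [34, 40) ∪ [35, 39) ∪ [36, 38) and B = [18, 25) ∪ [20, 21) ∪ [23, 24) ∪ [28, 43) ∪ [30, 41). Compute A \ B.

[15, 18) ∪ [25, 28)

First set merges to [15, 32), [34, 40).
Second set merges to [18, 25), [28, 43).
[15, 32) minus B → [15, 18), [25, 28).
[34, 40): fully covered by B → removed.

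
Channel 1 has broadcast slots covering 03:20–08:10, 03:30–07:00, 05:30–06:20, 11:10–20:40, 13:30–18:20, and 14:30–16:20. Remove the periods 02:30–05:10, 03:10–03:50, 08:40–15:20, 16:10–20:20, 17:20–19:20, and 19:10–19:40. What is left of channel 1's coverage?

A, merged: 03:20-08:10, 11:10-20:40.
B, merged: 02:30-05:10, 08:40-15:20, 16:10-20:20.
03:20-08:10 minus B → 05:10-08:10.
11:10-20:40 minus B → 15:20-16:10, 20:20-20:40.

05:10-08:10, 15:20-16:10, 20:20-20:40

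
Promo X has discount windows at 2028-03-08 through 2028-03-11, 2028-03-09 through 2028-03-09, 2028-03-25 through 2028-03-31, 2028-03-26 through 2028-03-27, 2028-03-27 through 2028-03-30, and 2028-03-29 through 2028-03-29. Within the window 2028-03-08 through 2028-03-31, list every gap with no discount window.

2028-03-12 through 2028-03-24

After merging, the occupied span is 2028-03-08 through 2028-03-11, 2028-03-25 through 2028-03-31.
Gaps within 2028-03-08 through 2028-03-31: 2028-03-12 through 2028-03-24.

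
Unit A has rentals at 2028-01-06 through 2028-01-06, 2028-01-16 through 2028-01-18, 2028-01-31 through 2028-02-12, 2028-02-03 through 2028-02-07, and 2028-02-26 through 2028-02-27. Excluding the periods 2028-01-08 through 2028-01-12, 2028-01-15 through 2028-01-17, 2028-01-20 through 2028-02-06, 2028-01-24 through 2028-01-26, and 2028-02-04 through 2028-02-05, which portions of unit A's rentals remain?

2028-01-06 through 2028-01-06, 2028-01-18 through 2028-01-18, 2028-02-07 through 2028-02-12, 2028-02-26 through 2028-02-27

First set merges to 2028-01-06 through 2028-01-06, 2028-01-16 through 2028-01-18, 2028-01-31 through 2028-02-12, 2028-02-26 through 2028-02-27.
Second set merges to 2028-01-08 through 2028-01-12, 2028-01-15 through 2028-01-17, 2028-01-20 through 2028-02-06.
2028-01-06 through 2028-01-06: nothing removed.
2028-01-16 through 2028-01-18 \ B = 2028-01-18 through 2028-01-18.
2028-01-31 through 2028-02-12 \ B = 2028-02-07 through 2028-02-12.
2028-02-26 through 2028-02-27: nothing removed.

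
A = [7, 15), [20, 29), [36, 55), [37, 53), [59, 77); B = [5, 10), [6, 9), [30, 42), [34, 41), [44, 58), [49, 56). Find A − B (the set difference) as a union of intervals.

First set merges to [7, 15), [20, 29), [36, 55), [59, 77).
Second set merges to [5, 10), [30, 42), [44, 58).
[7, 15) minus B → [10, 15).
[20, 29): no B overlap → unchanged.
[36, 55) minus B → [42, 44).
[59, 77): no B overlap → unchanged.

[10, 15) ∪ [20, 29) ∪ [42, 44) ∪ [59, 77)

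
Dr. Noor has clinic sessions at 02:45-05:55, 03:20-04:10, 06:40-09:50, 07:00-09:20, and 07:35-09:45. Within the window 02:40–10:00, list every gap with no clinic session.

02:40–02:45, 05:55–06:40, 09:50–10:00

Covered (merged): 02:45–05:55, 06:40–09:50.
Complement within 02:40–10:00: 02:40–02:45, 05:55–06:40, 09:50–10:00.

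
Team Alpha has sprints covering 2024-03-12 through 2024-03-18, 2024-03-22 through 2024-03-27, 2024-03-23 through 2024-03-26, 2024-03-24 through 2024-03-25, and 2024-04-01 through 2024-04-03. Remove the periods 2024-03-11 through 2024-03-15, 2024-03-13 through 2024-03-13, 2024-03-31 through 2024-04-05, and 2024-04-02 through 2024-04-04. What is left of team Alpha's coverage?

A, merged: 2024-03-12 through 2024-03-18, 2024-03-22 through 2024-03-27, 2024-04-01 through 2024-04-03.
B, merged: 2024-03-11 through 2024-03-15, 2024-03-31 through 2024-04-05.
2024-03-12 through 2024-03-18 minus B → 2024-03-16 through 2024-03-18.
2024-03-22 through 2024-03-27: no B overlap → unchanged.
2024-04-01 through 2024-04-03: fully covered by B → removed.

2024-03-16 through 2024-03-18, 2024-03-22 through 2024-03-27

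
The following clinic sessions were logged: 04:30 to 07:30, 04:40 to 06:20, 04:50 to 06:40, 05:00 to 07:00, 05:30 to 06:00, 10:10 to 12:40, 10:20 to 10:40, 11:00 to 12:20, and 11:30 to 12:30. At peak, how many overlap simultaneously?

5

Walk the sorted start/end points keeping a running depth.
The depth first hits 5 at 05:30.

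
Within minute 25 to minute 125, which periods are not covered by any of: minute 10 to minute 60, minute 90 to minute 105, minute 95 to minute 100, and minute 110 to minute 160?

After merging, the occupied span is minute 10 to minute 60, minute 90 to minute 105, minute 110 to minute 160.
Complement within minute 25 to minute 125: minute 60 to minute 90, minute 105 to minute 110.

minute 60 to minute 90, minute 105 to minute 110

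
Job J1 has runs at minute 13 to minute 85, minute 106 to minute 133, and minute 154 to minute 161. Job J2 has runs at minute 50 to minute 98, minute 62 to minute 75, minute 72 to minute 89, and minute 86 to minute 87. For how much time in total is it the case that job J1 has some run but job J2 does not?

Second set merges to minute 50 to minute 98.
A \ B = minute 13 to minute 50, minute 106 to minute 133, minute 154 to minute 161.
Total: 37 minutes + 27 minutes + 7 minutes = 71 minutes.

71 minutes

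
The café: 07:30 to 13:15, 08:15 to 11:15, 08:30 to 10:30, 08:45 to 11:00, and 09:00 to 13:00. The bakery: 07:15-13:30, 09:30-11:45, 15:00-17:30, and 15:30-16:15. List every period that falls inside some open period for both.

07:30-13:15

Merge the first list: 07:30-13:15.
Merge the second list: 07:15-13:30, 15:00-17:30.
07:30-13:15 meets the second set on 07:30-13:15.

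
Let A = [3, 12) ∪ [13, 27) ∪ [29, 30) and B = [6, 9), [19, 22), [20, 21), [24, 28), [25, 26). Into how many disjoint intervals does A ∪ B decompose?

Merge the second list: [6, 9), [19, 22), [24, 28).
A ∪ B = [3, 12), [13, 28), [29, 30).
That is 3 disjoint pieces.

3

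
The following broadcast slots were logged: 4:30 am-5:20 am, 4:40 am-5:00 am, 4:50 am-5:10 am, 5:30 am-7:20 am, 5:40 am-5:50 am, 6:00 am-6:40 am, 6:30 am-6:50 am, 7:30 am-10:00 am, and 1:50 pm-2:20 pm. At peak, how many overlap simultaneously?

Sweep endpoints in order; track running count of active intervals.
Peak of 3 reached at 4:50 am.

3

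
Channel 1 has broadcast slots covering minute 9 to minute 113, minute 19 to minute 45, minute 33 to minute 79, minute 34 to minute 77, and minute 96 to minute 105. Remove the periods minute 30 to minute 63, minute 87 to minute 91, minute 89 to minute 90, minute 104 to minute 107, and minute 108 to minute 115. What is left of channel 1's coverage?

minute 9 to minute 30, minute 63 to minute 87, minute 91 to minute 104, minute 107 to minute 108

First set merges to minute 9 to minute 113.
Second set merges to minute 30 to minute 63, minute 87 to minute 91, minute 104 to minute 107, minute 108 to minute 115.
minute 9 to minute 113 \ B = minute 9 to minute 30, minute 63 to minute 87, minute 91 to minute 104, minute 107 to minute 108.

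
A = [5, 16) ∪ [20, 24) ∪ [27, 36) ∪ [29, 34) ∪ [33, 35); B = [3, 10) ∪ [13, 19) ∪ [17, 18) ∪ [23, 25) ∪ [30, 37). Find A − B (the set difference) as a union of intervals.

Merge the first list: [5, 16), [20, 24), [27, 36).
Merge the second list: [3, 10), [13, 19), [23, 25), [30, 37).
[5, 16) with B removed leaves [10, 13).
[20, 24) with B removed leaves [20, 23).
[27, 36) with B removed leaves [27, 30).

[10, 13) ∪ [20, 23) ∪ [27, 30)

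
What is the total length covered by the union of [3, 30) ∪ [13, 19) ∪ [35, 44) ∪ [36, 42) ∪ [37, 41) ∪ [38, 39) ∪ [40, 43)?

36

Merged: [3, 30), [35, 44).
Lengths: 27 + 9 = 36.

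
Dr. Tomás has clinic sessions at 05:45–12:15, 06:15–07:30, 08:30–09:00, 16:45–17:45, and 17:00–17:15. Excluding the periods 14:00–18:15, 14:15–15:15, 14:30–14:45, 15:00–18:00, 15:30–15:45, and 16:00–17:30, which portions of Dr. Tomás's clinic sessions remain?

05:45–12:15

First set merges to 05:45–12:15, 16:45–17:45.
Second set merges to 14:00–18:15.
05:45–12:15 is untouched.
16:45–17:45 lies entirely inside B → drops out.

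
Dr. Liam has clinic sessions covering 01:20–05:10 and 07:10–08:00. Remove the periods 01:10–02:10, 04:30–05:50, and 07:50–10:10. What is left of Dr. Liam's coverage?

01:20-05:10 \ B = 02:10-04:30.
07:10-08:00 \ B = 07:10-07:50.

02:10-04:30, 07:10-07:50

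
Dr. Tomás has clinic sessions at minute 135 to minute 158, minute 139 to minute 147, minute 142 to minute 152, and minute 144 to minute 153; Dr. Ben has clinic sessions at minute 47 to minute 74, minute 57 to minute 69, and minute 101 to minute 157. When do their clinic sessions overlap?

minute 135 to minute 157

First set merges to minute 135 to minute 158.
Second set merges to minute 47 to minute 74, minute 101 to minute 157.
minute 135 to minute 158 ∩ B → minute 135 to minute 157.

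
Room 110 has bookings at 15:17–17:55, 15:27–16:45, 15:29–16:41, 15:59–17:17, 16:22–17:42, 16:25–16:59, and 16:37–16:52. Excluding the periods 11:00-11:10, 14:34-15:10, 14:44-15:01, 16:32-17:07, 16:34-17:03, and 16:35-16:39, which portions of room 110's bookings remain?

Merge the first list: 15:17–17:55.
Merge the second list: 11:00–11:10, 14:34–15:10, 16:32–17:07.
15:17–17:55 \ B = 15:17–16:32, 17:07–17:55.

15:17–16:32, 17:07–17:55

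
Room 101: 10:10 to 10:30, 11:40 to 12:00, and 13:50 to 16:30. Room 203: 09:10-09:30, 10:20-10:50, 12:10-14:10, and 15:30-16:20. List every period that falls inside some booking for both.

10:20–10:30, 13:50–14:10, 15:30–16:20

10:10–10:30 overlaps B on 10:20–10:30.
11:40–12:00 falls entirely outside B.
13:50–16:30 overlaps B on 13:50–14:10, 15:30–16:20.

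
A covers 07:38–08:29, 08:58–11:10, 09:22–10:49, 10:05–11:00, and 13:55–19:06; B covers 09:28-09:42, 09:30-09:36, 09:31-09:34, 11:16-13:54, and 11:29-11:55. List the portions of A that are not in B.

First set merges to 07:38-08:29, 08:58-11:10, 13:55-19:06.
Second set merges to 09:28-09:42, 11:16-13:54.
07:38-08:29 is untouched.
08:58-11:10 with B removed leaves 08:58-09:28, 09:42-11:10.
13:55-19:06 is untouched.

07:38-08:29, 08:58-09:28, 09:42-11:10, 13:55-19:06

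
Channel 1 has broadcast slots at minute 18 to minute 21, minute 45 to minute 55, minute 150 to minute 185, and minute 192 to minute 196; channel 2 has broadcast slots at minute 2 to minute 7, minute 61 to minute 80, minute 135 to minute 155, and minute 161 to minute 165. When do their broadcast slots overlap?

minute 18 to minute 21 falls entirely outside B.
minute 45 to minute 55 falls entirely outside B.
minute 150 to minute 185 overlaps B on minute 150 to minute 155, minute 161 to minute 165.
minute 192 to minute 196 falls entirely outside B.

minute 150 to minute 155, minute 161 to minute 165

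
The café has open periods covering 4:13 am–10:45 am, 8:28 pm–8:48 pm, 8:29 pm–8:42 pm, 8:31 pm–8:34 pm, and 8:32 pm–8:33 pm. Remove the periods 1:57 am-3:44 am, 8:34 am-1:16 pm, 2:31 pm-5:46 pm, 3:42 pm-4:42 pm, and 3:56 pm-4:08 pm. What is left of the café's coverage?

First set merges to 4:13 am–10:45 am, 8:28 pm–8:48 pm.
Second set merges to 1:57 am–3:44 am, 8:34 am–1:16 pm, 2:31 pm–5:46 pm.
4:13 am–10:45 am \ B = 4:13 am–8:34 am.
8:28 pm–8:48 pm: nothing removed.

4:13 am–8:34 am, 8:28 pm–8:48 pm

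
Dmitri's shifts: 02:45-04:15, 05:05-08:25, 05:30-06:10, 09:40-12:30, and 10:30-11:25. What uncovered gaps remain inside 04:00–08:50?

04:15–05:05, 08:25–08:50

After merging, the occupied span is 02:45–04:15, 05:05–08:25, 09:40–12:30.
Complement within 04:00–08:50: 04:15–05:05, 08:25–08:50.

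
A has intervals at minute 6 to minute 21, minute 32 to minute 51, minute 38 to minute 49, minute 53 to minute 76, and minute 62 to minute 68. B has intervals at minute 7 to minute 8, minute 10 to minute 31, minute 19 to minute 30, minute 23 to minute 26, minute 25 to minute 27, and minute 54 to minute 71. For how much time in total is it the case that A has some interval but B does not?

A, merged: minute 6 to minute 21, minute 32 to minute 51, minute 53 to minute 76.
B, merged: minute 7 to minute 8, minute 10 to minute 31, minute 54 to minute 71.
A \ B = minute 6 to minute 7, minute 8 to minute 10, minute 32 to minute 51, minute 53 to minute 54, minute 71 to minute 76.
Total: 1 minute + 2 minutes + 19 minutes + 1 minute + 5 minutes = 28 minutes.

28 minutes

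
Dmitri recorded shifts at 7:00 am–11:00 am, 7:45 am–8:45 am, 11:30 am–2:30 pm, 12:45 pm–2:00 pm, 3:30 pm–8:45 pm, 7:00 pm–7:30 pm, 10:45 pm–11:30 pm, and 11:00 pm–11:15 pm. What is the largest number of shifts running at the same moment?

Walk the sorted start/end points keeping a running depth.
The depth first hits 2 at 7:45 am.

2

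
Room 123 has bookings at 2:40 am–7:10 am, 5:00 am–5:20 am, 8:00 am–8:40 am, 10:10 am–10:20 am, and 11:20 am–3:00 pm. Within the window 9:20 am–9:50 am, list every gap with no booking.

The merged coverage is 2:40 am-7:10 am, 8:00 am-8:40 am, 10:10 am-10:20 am, 11:20 am-3:00 pm.
Gaps within 9:20 am-9:50 am: 9:20 am-9:50 am.

9:20 am-9:50 am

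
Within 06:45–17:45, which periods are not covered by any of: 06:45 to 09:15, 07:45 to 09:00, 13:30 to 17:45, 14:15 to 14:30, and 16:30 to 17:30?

09:15–13:30

The merged coverage is 06:45–09:15, 13:30–17:45.
Gaps within 06:45–17:45: 09:15–13:30.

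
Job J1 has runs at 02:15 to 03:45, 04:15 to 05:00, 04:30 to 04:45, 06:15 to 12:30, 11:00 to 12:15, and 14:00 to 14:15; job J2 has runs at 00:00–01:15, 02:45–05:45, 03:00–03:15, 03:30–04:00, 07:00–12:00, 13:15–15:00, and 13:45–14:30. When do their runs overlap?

02:45–03:45, 04:15–05:00, 07:00–12:00, 14:00–14:15

First set merges to 02:15–03:45, 04:15–05:00, 06:15–12:30, 14:00–14:15.
Second set merges to 00:00–01:15, 02:45–05:45, 07:00–12:00, 13:15–15:00.
02:15–03:45 meets the second set on 02:45–03:45.
04:15–05:00 meets the second set on 04:15–05:00.
06:15–12:30 meets the second set on 07:00–12:00.
14:00–14:15 meets the second set on 14:00–14:15.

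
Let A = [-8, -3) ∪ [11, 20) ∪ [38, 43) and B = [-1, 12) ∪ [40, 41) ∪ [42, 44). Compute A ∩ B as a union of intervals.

[11, 12) ∪ [40, 41) ∪ [42, 43)

[-8, -3) meets no B interval.
[11, 20) ∩ B → [11, 12).
[38, 43) ∩ B → [40, 41), [42, 43).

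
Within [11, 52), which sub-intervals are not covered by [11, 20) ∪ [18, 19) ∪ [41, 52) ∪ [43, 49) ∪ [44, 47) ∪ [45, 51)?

[20, 41)

The merged coverage is [11, 20), [41, 52).
Gaps within [11, 52): [20, 41).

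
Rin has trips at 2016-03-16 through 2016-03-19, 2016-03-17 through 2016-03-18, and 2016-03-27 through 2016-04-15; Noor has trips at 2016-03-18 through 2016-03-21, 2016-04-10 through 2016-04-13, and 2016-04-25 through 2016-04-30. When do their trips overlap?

A, merged: 2016-03-16 through 2016-03-19, 2016-03-27 through 2016-04-15.
2016-03-16 through 2016-03-19 overlaps B on 2016-03-18 through 2016-03-19.
2016-03-27 through 2016-04-15 overlaps B on 2016-04-10 through 2016-04-13.

2016-03-18 through 2016-03-19, 2016-04-10 through 2016-04-13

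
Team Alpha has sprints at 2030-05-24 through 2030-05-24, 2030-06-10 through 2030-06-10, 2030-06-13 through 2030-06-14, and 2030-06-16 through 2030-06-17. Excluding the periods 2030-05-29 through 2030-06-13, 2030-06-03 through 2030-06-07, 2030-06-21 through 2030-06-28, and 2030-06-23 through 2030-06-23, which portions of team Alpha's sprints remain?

B, merged: 2030-05-29 through 2030-06-13, 2030-06-21 through 2030-06-28.
2030-05-24 through 2030-05-24: no B overlap → unchanged.
2030-06-10 through 2030-06-10: fully covered by B → removed.
2030-06-13 through 2030-06-14 minus B → 2030-06-14 through 2030-06-14.
2030-06-16 through 2030-06-17: no B overlap → unchanged.

2030-05-24 through 2030-05-24, 2030-06-14 through 2030-06-14, 2030-06-16 through 2030-06-17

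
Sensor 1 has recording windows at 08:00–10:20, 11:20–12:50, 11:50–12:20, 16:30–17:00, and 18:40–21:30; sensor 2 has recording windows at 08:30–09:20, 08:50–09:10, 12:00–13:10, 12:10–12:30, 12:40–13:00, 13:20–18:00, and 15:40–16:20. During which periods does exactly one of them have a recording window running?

08:00–08:30, 09:20–10:20, 11:20–12:00, 12:50–13:10, 13:20–16:30, 17:00–18:00, 18:40–21:30

Merge the first list: 08:00–10:20, 11:20–12:50, 16:30–17:00, 18:40–21:30.
Merge the second list: 08:30–09:20, 12:00–13:10, 13:20–18:00.
A but not B: 08:00–08:30, 09:20–10:20, 11:20–12:00, 18:40–21:30.
B but not A: 12:50–13:10, 13:20–16:30, 17:00–18:00.
Combining gives A △ B.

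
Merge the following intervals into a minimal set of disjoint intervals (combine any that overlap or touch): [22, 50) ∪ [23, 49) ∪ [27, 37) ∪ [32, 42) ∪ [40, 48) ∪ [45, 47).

[22, 50)

[23, 49) overlaps/touches [22, 50) → extend to [22, 50).
[27, 37) overlaps/touches [22, 50) → extend to [22, 50).
[32, 42) overlaps/touches [22, 50) → extend to [22, 50).
[40, 48) overlaps/touches [22, 50) → extend to [22, 50).
[45, 47) overlaps/touches [22, 50) → extend to [22, 50).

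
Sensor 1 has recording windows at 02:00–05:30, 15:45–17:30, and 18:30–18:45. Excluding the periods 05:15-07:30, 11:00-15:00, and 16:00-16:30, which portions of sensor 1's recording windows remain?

02:00–05:15, 15:45–16:00, 16:30–17:30, 18:30–18:45

02:00–05:30 minus B → 02:00–05:15.
15:45–17:30 minus B → 15:45–16:00, 16:30–17:30.
18:30–18:45: no B overlap → unchanged.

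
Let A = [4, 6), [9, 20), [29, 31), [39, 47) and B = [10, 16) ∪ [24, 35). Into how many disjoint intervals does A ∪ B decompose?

4

A ∪ B = [4, 6), [9, 20), [24, 35), [39, 47).
That is 4 disjoint pieces.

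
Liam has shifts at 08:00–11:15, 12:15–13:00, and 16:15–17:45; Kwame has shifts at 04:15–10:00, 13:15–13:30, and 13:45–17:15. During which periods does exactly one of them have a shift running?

Only in the first: 10:00-11:15, 12:15-13:00, 17:15-17:45.
Only in the second: 04:15-08:00, 13:15-13:30, 13:45-16:15.
Together these are the periods covered by exactly one.

04:15-08:00, 10:00-11:15, 12:15-13:00, 13:15-13:30, 13:45-16:15, 17:15-17:45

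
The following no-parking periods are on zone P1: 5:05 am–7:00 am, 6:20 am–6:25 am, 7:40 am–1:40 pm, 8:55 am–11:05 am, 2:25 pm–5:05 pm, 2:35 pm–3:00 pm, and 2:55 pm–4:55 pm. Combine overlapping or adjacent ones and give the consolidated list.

5:05 am–7:00 am, 7:40 am–1:40 pm, 2:25 pm–5:05 pm

6:20 am–6:25 am overlaps/touches 5:05 am–7:00 am → extend to 5:05 am–7:00 am.
7:40 am–1:40 pm is disjoint → start new block.
8:55 am–11:05 am overlaps/touches 7:40 am–1:40 pm → extend to 7:40 am–1:40 pm.
2:25 pm–5:05 pm is disjoint → start new block.
2:35 pm–3:00 pm overlaps/touches 2:25 pm–5:05 pm → extend to 2:25 pm–5:05 pm.
2:55 pm–4:55 pm overlaps/touches 2:25 pm–5:05 pm → extend to 2:25 pm–5:05 pm.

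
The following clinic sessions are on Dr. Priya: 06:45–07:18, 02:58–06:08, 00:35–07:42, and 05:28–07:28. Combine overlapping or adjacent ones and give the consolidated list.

00:35-07:42

Sort by start: 00:35-07:42, 02:58-06:08, 05:28-07:28, 06:45-07:18.
02:58-06:08 overlaps/touches 00:35-07:42 → extend to 00:35-07:42.
05:28-07:28 overlaps/touches 00:35-07:42 → extend to 00:35-07:42.
06:45-07:18 overlaps/touches 00:35-07:42 → extend to 00:35-07:42.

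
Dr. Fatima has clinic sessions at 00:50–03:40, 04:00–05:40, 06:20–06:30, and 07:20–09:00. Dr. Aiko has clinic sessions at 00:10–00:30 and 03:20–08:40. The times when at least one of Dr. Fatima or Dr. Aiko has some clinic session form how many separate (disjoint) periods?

A ∪ B = 00:10–00:30, 00:50–09:00.
That is 2 disjoint pieces.

2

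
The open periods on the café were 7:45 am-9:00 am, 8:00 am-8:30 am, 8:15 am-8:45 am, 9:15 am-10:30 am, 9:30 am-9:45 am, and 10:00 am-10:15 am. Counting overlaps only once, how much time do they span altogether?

2 h 30 min

Merged: 7:45 am–9:00 am, 9:15 am–10:30 am.
Lengths: 1 h 15 min + 1 h 15 min = 2 h 30 min.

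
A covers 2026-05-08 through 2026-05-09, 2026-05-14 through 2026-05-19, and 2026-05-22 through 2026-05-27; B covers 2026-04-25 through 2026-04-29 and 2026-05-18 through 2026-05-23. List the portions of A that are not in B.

2026-05-08 through 2026-05-09: nothing removed.
2026-05-14 through 2026-05-19 \ B = 2026-05-14 through 2026-05-17.
2026-05-22 through 2026-05-27 \ B = 2026-05-24 through 2026-05-27.

2026-05-08 through 2026-05-09, 2026-05-14 through 2026-05-17, 2026-05-24 through 2026-05-27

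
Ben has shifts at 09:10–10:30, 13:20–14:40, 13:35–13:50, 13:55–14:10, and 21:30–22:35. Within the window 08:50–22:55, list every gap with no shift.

After merging, the occupied span is 09:10–10:30, 13:20–14:40, 21:30–22:35.
Uncovered inside 08:50–22:55: 08:50–09:10, 10:30–13:20, 14:40–21:30, 22:35–22:55.

08:50–09:10, 10:30–13:20, 14:40–21:30, 22:35–22:55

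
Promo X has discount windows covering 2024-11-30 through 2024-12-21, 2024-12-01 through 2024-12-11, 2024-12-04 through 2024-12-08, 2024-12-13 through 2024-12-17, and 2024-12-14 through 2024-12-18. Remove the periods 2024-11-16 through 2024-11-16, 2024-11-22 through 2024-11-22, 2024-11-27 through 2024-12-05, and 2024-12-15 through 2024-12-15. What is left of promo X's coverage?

2024-12-06 through 2024-12-14, 2024-12-16 through 2024-12-21

Merge the first list: 2024-11-30 through 2024-12-21.
2024-11-30 through 2024-12-21 with B removed leaves 2024-12-06 through 2024-12-14, 2024-12-16 through 2024-12-21.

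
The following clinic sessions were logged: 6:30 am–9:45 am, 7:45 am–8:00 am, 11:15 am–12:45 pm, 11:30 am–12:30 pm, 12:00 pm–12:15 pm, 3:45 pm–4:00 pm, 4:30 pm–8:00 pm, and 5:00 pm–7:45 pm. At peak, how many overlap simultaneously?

Walk the sorted start/end points keeping a running depth.
The depth first hits 3 at 12:00 pm.

3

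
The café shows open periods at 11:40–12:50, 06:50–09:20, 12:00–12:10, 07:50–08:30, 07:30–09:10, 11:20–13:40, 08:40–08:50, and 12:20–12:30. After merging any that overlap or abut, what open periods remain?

06:50–09:20, 11:20–13:40

Sort by start: 06:50–09:20, 07:30–09:10, 07:50–08:30, 08:40–08:50, 11:20–13:40, 11:40–12:50, 12:00–12:10, 12:20–12:30.
07:30–09:10 overlaps/touches 06:50–09:20 → extend to 06:50–09:20.
07:50–08:30 overlaps/touches 06:50–09:20 → extend to 06:50–09:20.
08:40–08:50 overlaps/touches 06:50–09:20 → extend to 06:50–09:20.
11:20–13:40 is disjoint → start new block.
11:40–12:50 overlaps/touches 11:20–13:40 → extend to 11:20–13:40.
12:00–12:10 overlaps/touches 11:20–13:40 → extend to 11:20–13:40.
12:20–12:30 overlaps/touches 11:20–13:40 → extend to 11:20–13:40.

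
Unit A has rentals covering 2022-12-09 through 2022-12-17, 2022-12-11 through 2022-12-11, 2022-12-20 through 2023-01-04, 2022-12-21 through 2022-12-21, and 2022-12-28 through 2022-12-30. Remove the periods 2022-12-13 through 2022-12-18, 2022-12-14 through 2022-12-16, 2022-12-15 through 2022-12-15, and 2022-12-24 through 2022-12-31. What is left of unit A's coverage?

2022-12-09 through 2022-12-12, 2022-12-20 through 2022-12-23, 2023-01-01 through 2023-01-04

First set merges to 2022-12-09 through 2022-12-17, 2022-12-20 through 2023-01-04.
Second set merges to 2022-12-13 through 2022-12-18, 2022-12-24 through 2022-12-31.
2022-12-09 through 2022-12-17 minus B → 2022-12-09 through 2022-12-12.
2022-12-20 through 2023-01-04 minus B → 2022-12-20 through 2022-12-23, 2023-01-01 through 2023-01-04.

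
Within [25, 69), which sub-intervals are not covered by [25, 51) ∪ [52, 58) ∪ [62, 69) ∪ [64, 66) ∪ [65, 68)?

The merged coverage is [25, 51), [52, 58), [62, 69).
Complement within [25, 69): [51, 52), [58, 62).

[51, 52) ∪ [58, 62)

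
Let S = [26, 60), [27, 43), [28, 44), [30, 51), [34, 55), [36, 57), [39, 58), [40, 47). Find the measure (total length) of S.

Merged: [26, 60).
Length: 34.

34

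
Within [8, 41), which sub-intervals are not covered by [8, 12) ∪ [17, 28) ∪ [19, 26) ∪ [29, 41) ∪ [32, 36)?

[12, 17) ∪ [28, 29)

The merged coverage is [8, 12), [17, 28), [29, 41).
Complement within [8, 41): [12, 17), [28, 29).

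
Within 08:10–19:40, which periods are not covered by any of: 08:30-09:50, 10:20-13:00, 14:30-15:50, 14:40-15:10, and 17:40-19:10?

08:10-08:30, 09:50-10:20, 13:00-14:30, 15:50-17:40, 19:10-19:40

The merged coverage is 08:30-09:50, 10:20-13:00, 14:30-15:50, 17:40-19:10.
Complement within 08:10-19:40: 08:10-08:30, 09:50-10:20, 13:00-14:30, 15:50-17:40, 19:10-19:40.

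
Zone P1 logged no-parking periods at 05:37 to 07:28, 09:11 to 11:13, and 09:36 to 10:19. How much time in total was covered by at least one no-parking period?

Merged: 05:37–07:28, 09:11–11:13.
Lengths: 1 h 51 min + 2 h 2 min = 3 h 53 min.

3 h 53 min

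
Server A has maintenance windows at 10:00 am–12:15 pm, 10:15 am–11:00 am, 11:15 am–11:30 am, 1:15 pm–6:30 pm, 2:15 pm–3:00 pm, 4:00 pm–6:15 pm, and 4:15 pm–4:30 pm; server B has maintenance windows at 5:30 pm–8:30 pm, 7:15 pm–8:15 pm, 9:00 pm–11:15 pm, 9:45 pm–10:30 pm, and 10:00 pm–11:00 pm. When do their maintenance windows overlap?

Merge the first list: 10:00 am–12:15 pm, 1:15 pm–6:30 pm.
Merge the second list: 5:30 pm–8:30 pm, 9:00 pm–11:15 pm.
10:00 am–12:15 pm falls entirely outside B.
1:15 pm–6:30 pm overlaps B on 5:30 pm–6:30 pm.

5:30 pm–6:30 pm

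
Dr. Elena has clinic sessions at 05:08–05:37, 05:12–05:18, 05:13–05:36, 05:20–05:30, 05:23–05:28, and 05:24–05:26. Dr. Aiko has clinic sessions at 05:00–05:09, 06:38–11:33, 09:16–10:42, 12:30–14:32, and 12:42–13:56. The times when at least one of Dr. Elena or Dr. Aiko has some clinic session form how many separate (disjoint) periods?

3

First set merges to 05:08–05:37.
Second set merges to 05:00–05:09, 06:38–11:33, 12:30–14:32.
A ∪ B = 05:00–05:37, 06:38–11:33, 12:30–14:32.
That is 3 disjoint pieces.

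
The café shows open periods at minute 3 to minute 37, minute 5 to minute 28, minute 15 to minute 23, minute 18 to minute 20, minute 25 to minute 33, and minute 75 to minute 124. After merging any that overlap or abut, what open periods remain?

minute 3 to minute 37, minute 75 to minute 124

minute 5 to minute 28 overlaps/touches minute 3 to minute 37 → extend to minute 3 to minute 37.
minute 15 to minute 23 overlaps/touches minute 3 to minute 37 → extend to minute 3 to minute 37.
minute 18 to minute 20 overlaps/touches minute 3 to minute 37 → extend to minute 3 to minute 37.
minute 25 to minute 33 overlaps/touches minute 3 to minute 37 → extend to minute 3 to minute 37.
minute 75 to minute 124 is disjoint → start new block.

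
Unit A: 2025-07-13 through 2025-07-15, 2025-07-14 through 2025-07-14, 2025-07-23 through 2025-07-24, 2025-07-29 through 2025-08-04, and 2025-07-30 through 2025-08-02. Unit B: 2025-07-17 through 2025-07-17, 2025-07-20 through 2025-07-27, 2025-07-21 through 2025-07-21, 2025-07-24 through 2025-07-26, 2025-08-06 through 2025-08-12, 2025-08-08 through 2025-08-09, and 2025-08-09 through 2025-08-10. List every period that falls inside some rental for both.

First set merges to 2025-07-13 through 2025-07-15, 2025-07-23 through 2025-07-24, 2025-07-29 through 2025-08-04.
Second set merges to 2025-07-17 through 2025-07-17, 2025-07-20 through 2025-07-27, 2025-08-06 through 2025-08-12.
2025-07-13 through 2025-07-15: no overlap with the second set.
2025-07-23 through 2025-07-24 meets the second set on 2025-07-23 through 2025-07-24.
2025-07-29 through 2025-08-04: no overlap with the second set.

2025-07-23 through 2025-07-24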